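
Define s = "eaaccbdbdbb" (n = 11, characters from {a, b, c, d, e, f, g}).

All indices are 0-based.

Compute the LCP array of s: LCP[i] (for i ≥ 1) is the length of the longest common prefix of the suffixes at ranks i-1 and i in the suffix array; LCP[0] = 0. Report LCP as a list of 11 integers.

[0, 1, 0, 1, 1, 3, 0, 1, 0, 2, 0]

sorted suffixes:
  #0 SA[0]=1  'aaccbdbdbb'
  #1 SA[1]=2  'accbdbdbb'
  #2 SA[2]=10  'b'
  #3 SA[3]=9  'bb'
  #4 SA[4]=7  'bdbb'
  #5 SA[5]=5  'bdbdbb'
  #6 SA[6]=4  'cbdbdbb'
  #7 SA[7]=3  'ccbdbdbb'
  #8 SA[8]=8  'dbb'
  #9 SA[9]=6  'dbdbb'
  #10 SA[10]=0  'eaaccbdbdbb'

SA = [1, 2, 10, 9, 7, 5, 4, 3, 8, 6, 0]
[i] adj suffixes → lcp
  [1] 1/2 → 1 ('a')
  [2] 2/10 → 0 ('')
  [3] 10/9 → 1 ('b')
  [4] 9/7 → 1 ('b')
  [5] 7/5 → 3 ('bdb')
  [6] 5/4 → 0 ('')
  [7] 4/3 → 1 ('c')
  [8] 3/8 → 0 ('')
  [9] 8/6 → 2 ('db')
  [10] 6/0 → 0 ('')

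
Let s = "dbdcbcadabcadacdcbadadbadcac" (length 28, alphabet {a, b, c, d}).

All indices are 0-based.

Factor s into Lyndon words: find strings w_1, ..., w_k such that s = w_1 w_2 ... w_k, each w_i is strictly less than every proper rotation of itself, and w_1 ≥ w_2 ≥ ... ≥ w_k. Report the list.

emit factor 1: 'd' (i=0, period=1)
emit factor 2: 'bdc' (i=1, period=3)
emit factor 3: 'bc' (i=4, period=2)
emit factor 4: 'ad' (i=6, period=2)
emit factor 5: 'abcadacdcbadadbadcac' (i=8, period=20)

["d", "bdc", "bc", "ad", "abcadacdcbadadbadcac"]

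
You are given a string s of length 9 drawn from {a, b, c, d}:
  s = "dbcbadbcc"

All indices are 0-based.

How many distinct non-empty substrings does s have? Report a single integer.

37

sorted suffixes:
  #0 SA[0]=4  'adbcc'
  #1 SA[1]=3  'badbcc'
  #2 SA[2]=1  'bcbadbcc'
  #3 SA[3]=6  'bcc'
  #4 SA[4]=8  'c'
  #5 SA[5]=2  'cbadbcc'
  #6 SA[6]=7  'cc'
  #7 SA[7]=0  'dbcbadbcc'
  #8 SA[8]=5  'dbcc'

SA = [4, 3, 1, 6, 8, 2, 7, 0, 5]
i: (SA[i-1],SA[i]) lcp shared
  1: (4,3) 0 ''
  2: (3,1) 1 'b'
  3: (1,6) 2 'bc'
  4: (6,8) 0 ''
  5: (8,2) 1 'c'
  6: (2,7) 1 'c'
  7: (7,0) 0 ''
  8: (0,5) 3 'dbc'

n(n+1)/2 = 9·10/2 = 45
Σ LCP = 0 + 0 + 1 + 2 + 0 + 1 + 1 + 0 + 3 = 8
distinct = 45 − 8 = 37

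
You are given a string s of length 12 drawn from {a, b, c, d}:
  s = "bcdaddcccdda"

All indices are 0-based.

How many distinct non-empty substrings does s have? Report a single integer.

rank | idx | suffix
   0 |  11 | a
   1 |   3 | addcccdda
   2 |   0 | bcdaddcccdda
   3 |   6 | cccdda
   4 |   7 | ccdda
   5 |   1 | cdaddcccdda
   6 |   8 | cdda
   7 |  10 | da
   8 |   2 | daddcccdda
   9 |   5 | dcccdda
  10 |   9 | dda
  11 |   4 | ddcccdda

SA = [11, 3, 0, 6, 7, 1, 8, 10, 2, 5, 9, 4]
[i] adj suffixes → lcp
  [1] 11/3 → 1 ('a')
  [2] 3/0 → 0 ('')
  [3] 0/6 → 0 ('')
  [4] 6/7 → 2 ('cc')
  [5] 7/1 → 1 ('c')
  [6] 1/8 → 2 ('cd')
  [7] 8/10 → 0 ('')
  [8] 10/2 → 2 ('da')
  [9] 2/5 → 1 ('d')
  [10] 5/9 → 1 ('d')
  [11] 9/4 → 2 ('dd')

n(n+1)/2 = 12·13/2 = 78
Σ LCP = 0 + 1 + 0 + 0 + 2 + 1 + 2 + 0 + 2 + 1 + 1 + 2 = 12
distinct = 78 − 12 = 66

66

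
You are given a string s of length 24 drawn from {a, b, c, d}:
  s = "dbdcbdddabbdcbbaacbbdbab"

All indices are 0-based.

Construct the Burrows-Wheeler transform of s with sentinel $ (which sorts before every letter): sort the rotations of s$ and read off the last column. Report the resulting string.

rank  rotation                   last
    0  $dbdcbdddabbdcbbaacbbdbab  b
    1  aacbbdbab$dbdcbdddabbdcbb  b
    2  ab$dbdcbdddabbdcbbaacbbdb  b
    3  abbdcbbaacbbdbab$dbdcbddd  d
    4  acbbdbab$dbdcbdddabbdcbba  a
    5  b$dbdcbdddabbdcbbaacbbdba  a
    6  baacbbdbab$dbdcbdddabbdcb  b
    7  bab$dbdcbdddabbdcbbaacbbd  d
    8  bbaacbbdbab$dbdcbdddabbdc  c
    9  bbdbab$dbdcbdddabbdcbbaac  c
   10  bbdcbbaacbbdbab$dbdcbddda  a
   11  bdbab$dbdcbdddabbdcbbaacb  b
   12  bdcbbaacbbdbab$dbdcbdddab  b
   13  bdcbdddabbdcbbaacbbdbab$d  d
   14  bdddabbdcbbaacbbdbab$dbdc  c
   15  cbbaacbbdbab$dbdcbdddabbd  d
   16  cbbdbab$dbdcbdddabbdcbbaa  a
   17  cbdddabbdcbbaacbbdbab$dbd  d
   18  dabbdcbbaacbbdbab$dbdcbdd  d
   19  dbab$dbdcbdddabbdcbbaacbb  b
   20  dbdcbdddabbdcbbaacbbdbab$  $
   21  dcbbaacbbdbab$dbdcbdddabb  b
   22  dcbdddabbdcbbaacbbdbab$db  b
   23  ddabbdcbbaacbbdbab$dbdcbd  d
   24  dddabbdcbbaacbbdbab$dbdcb  b

bbbdaabdccabbdcdaddb$bbdb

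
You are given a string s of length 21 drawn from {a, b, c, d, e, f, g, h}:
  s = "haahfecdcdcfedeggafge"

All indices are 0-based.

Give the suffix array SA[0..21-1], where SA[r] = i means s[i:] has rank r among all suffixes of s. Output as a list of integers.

[1, 17, 2, 6, 8, 10, 7, 9, 13, 20, 5, 12, 14, 4, 11, 18, 16, 19, 15, 0, 3]

sorted suffixes:
  #0 SA[0]=1  'aahfecdcdcfedeggafge'
  #1 SA[1]=17  'afge'
  #2 SA[2]=2  'ahfecdcdcfedeggafge'
  #3 SA[3]=6  'cdcdcfedeggafge'
  #4 SA[4]=8  'cdcfedeggafge'
  #5 SA[5]=10  'cfedeggafge'
  #6 SA[6]=7  'dcdcfedeggafge'
  #7 SA[7]=9  'dcfedeggafge'
  #8 SA[8]=13  'deggafge'
  #9 SA[9]=20  'e'
  #10 SA[10]=5  'ecdcdcfedeggafge'
  #11 SA[11]=12  'edeggafge'
  #12 SA[12]=14  'eggafge'
  #13 SA[13]=4  'fecdcdcfedeggafge'
  #14 SA[14]=11  'fedeggafge'
  #15 SA[15]=18  'fge'
  #16 SA[16]=16  'gafge'
  #17 SA[17]=19  'ge'
  #18 SA[18]=15  'ggafge'
  #19 SA[19]=0  'haahfecdcdcfedeggafge'
  #20 SA[20]=3  'hfecdcdcfedeggafge'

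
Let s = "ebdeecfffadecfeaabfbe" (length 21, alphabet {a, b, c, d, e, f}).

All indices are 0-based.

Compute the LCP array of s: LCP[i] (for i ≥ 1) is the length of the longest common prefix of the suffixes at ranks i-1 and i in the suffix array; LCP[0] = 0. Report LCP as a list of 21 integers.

[0, 1, 1, 0, 1, 1, 0, 2, 0, 2, 0, 1, 1, 1, 3, 1, 0, 1, 1, 1, 2]

rank→(start, suffix):
  0 → (15, 'aabfbe')
  1 → (16, 'abfbe')
  2 → (9, 'adecfeaabfbe')
  3 → (1, 'bdeecfffadecfeaabfbe')
  4 → (19, 'be')
  5 → (17, 'bfbe')
  6 → (12, 'cfeaabfbe')
  7 → (5, 'cfffadecfeaabfbe')
  8 → (10, 'decfeaabfbe')
  9 → (2, 'deecfffadecfeaabfbe')
  10 → (20, 'e')
  11 → (14, 'eaabfbe')
  12 → (0, 'ebdeecfffadecfeaabfbe')
  13 → (11, 'ecfeaabfbe')
  14 → (4, 'ecfffadecfeaabfbe')
  15 → (3, 'eecfffadecfeaabfbe')
  16 → (8, 'fadecfeaabfbe')
  17 → (18, 'fbe')
  18 → (13, 'feaabfbe')
  19 → (7, 'ffadecfeaabfbe')
  20 → (6, 'fffadecfeaabfbe')

SA = [15, 16, 9, 1, 19, 17, 12, 5, 10, 2, 20, 14, 0, 11, 4, 3, 8, 18, 13, 7, 6]
rank  pair      lcp
   1  s[15:],s[16:]  1  'a'
   2  s[16:],s[9:]  1  'a'
   3  s[9:],s[1:]  0  ''
   4  s[1:],s[19:]  1  'b'
   5  s[19:],s[17:]  1  'b'
   6  s[17:],s[12:]  0  ''
   7  s[12:],s[5:]  2  'cf'
   8  s[5:],s[10:]  0  ''
   9  s[10:],s[2:]  2  'de'
  10  s[2:],s[20:]  0  ''
  11  s[20:],s[14:]  1  'e'
  12  s[14:],s[0:]  1  'e'
  13  s[0:],s[11:]  1  'e'
  14  s[11:],s[4:]  3  'ecf'
  15  s[4:],s[3:]  1  'e'
  16  s[3:],s[8:]  0  ''
  17  s[8:],s[18:]  1  'f'
  18  s[18:],s[13:]  1  'f'
  19  s[13:],s[7:]  1  'f'
  20  s[7:],s[6:]  2  'ff'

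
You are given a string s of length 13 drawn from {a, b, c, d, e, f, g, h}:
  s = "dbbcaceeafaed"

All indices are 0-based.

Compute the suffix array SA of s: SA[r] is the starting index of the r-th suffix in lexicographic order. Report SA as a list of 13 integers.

rank→(start, suffix):
  0 → (4, 'aceeafaed')
  1 → (10, 'aed')
  2 → (8, 'afaed')
  3 → (1, 'bbcaceeafaed')
  4 → (2, 'bcaceeafaed')
  5 → (3, 'caceeafaed')
  6 → (5, 'ceeafaed')
  7 → (12, 'd')
  8 → (0, 'dbbcaceeafaed')
  9 → (7, 'eafaed')
  10 → (11, 'ed')
  11 → (6, 'eeafaed')
  12 → (9, 'faed')

[4, 10, 8, 1, 2, 3, 5, 12, 0, 7, 11, 6, 9]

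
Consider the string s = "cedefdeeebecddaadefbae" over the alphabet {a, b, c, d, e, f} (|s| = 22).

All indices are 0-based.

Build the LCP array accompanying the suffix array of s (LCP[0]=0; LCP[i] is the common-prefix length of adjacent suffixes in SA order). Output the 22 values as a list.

rank | idx | suffix
   0 |  14 | aadefbae
   1 |  15 | adefbae
   2 |  20 | ae
   3 |  19 | bae
   4 |   9 | becddaadefbae
   5 |  11 | cddaadefbae
   6 |   0 | cedefdeeebecddaadefbae
   7 |  13 | daadefbae
   8 |  12 | ddaadefbae
   9 |   5 | deeebecddaadefbae
  10 |  16 | defbae
  11 |   2 | defdeeebecddaadefbae
  12 |  21 | e
  13 |   8 | ebecddaadefbae
  14 |  10 | ecddaadefbae
  15 |   1 | edefdeeebecddaadefbae
  16 |   7 | eebecddaadefbae
  17 |   6 | eeebecddaadefbae
  18 |  17 | efbae
  19 |   3 | efdeeebecddaadefbae
  20 |  18 | fbae
  21 |   4 | fdeeebecddaadefbae

SA = [14, 15, 20, 19, 9, 11, 0, 13, 12, 5, 16, 2, 21, 8, 10, 1, 7, 6, 17, 3, 18, 4]
rank  pair      lcp
   1  s[14:],s[15:]  1  'a'
   2  s[15:],s[20:]  1  'a'
   3  s[20:],s[19:]  0  ''
   4  s[19:],s[9:]  1  'b'
   5  s[9:],s[11:]  0  ''
   6  s[11:],s[0:]  1  'c'
   7  s[0:],s[13:]  0  ''
   8  s[13:],s[12:]  1  'd'
   9  s[12:],s[5:]  1  'd'
  10  s[5:],s[16:]  2  'de'
  11  s[16:],s[2:]  3  'def'
  12  s[2:],s[21:]  0  ''
  13  s[21:],s[8:]  1  'e'
  14  s[8:],s[10:]  1  'e'
  15  s[10:],s[1:]  1  'e'
  16  s[1:],s[7:]  1  'e'
  17  s[7:],s[6:]  2  'ee'
  18  s[6:],s[17:]  1  'e'
  19  s[17:],s[3:]  2  'ef'
  20  s[3:],s[18:]  0  ''
  21  s[18:],s[4:]  1  'f'

[0, 1, 1, 0, 1, 0, 1, 0, 1, 1, 2, 3, 0, 1, 1, 1, 1, 2, 1, 2, 0, 1]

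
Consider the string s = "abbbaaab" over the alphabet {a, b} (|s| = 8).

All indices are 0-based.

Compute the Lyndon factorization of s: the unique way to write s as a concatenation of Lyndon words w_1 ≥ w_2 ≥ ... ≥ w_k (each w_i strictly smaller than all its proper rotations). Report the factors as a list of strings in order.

emit factor 1: 'abbb' (i=0, period=4)
emit factor 2: 'aaab' (i=4, period=4)

["abbb", "aaab"]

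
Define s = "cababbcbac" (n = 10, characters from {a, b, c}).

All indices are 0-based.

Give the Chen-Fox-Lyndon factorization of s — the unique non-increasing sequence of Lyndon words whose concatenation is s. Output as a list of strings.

["c", "ababbcbac"]

emit factor 1: 'c' (i=0, period=1)
emit factor 2: 'ababbcbac' (i=1, period=9)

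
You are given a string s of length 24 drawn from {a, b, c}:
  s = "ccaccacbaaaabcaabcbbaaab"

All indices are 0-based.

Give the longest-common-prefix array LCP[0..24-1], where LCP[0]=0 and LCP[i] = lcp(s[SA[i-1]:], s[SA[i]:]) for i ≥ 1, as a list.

[0, 3, 4, 2, 3, 4, 1, 2, 3, 1, 2, 0, 1, 4, 1, 1, 2, 0, 2, 3, 1, 2, 1, 4]

rank→(start, suffix):
  0 → (8, 'aaaabcaabcbbaaab')
  1 → (20, 'aaab')
  2 → (9, 'aaabcaabcbbaaab')
  3 → (21, 'aab')
  4 → (10, 'aabcaabcbbaaab')
  5 → (14, 'aabcbbaaab')
  6 → (22, 'ab')
  7 → (11, 'abcaabcbbaaab')
  8 → (15, 'abcbbaaab')
  9 → (5, 'acbaaaabcaabcbbaaab')
  10 → (2, 'accacbaaaabcaabcbbaaab')
  11 → (23, 'b')
  12 → (7, 'baaaabcaabcbbaaab')
  13 → (19, 'baaab')
  14 → (18, 'bbaaab')
  15 → (12, 'bcaabcbbaaab')
  16 → (16, 'bcbbaaab')
  17 → (13, 'caabcbbaaab')
  18 → (4, 'cacbaaaabcaabcbbaaab')
  19 → (1, 'caccacbaaaabcaabcbbaaab')
  20 → (6, 'cbaaaabcaabcbbaaab')
  21 → (17, 'cbbaaab')
  22 → (3, 'ccacbaaaabcaabcbbaaab')
  23 → (0, 'ccaccacbaaaabcaabcbbaaab')

SA = [8, 20, 9, 21, 10, 14, 22, 11, 15, 5, 2, 23, 7, 19, 18, 12, 16, 13, 4, 1, 6, 17, 3, 0]
i: (SA[i-1],SA[i]) lcp shared
  1: (8,20) 3 'aaa'
  2: (20,9) 4 'aaab'
  3: (9,21) 2 'aa'
  4: (21,10) 3 'aab'
  5: (10,14) 4 'aabc'
  6: (14,22) 1 'a'
  7: (22,11) 2 'ab'
  8: (11,15) 3 'abc'
  9: (15,5) 1 'a'
  10: (5,2) 2 'ac'
  11: (2,23) 0 ''
  12: (23,7) 1 'b'
  13: (7,19) 4 'baaa'
  14: (19,18) 1 'b'
  15: (18,12) 1 'b'
  16: (12,16) 2 'bc'
  17: (16,13) 0 ''
  18: (13,4) 2 'ca'
  19: (4,1) 3 'cac'
  20: (1,6) 1 'c'
  21: (6,17) 2 'cb'
  22: (17,3) 1 'c'
  23: (3,0) 4 'ccac'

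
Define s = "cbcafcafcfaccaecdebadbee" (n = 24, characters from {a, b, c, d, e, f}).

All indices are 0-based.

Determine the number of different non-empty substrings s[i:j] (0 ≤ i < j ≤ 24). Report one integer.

rank | idx | suffix
   0 |  10 | accaecdebadbee
   1 |  19 | adbee
   2 |  13 | aecdebadbee
   3 |   3 | afcafcfaccaecdebadbee
   4 |   6 | afcfaccaecdebadbee
   5 |  18 | badbee
   6 |   1 | bcafcafcfaccaecdebadbee
   7 |  21 | bee
   8 |  12 | caecdebadbee
   9 |   2 | cafcafcfaccaecdebadbee
  10 |   5 | cafcfaccaecdebadbee
  11 |   0 | cbcafcafcfaccaecdebadbee
  12 |  11 | ccaecdebadbee
  13 |  15 | cdebadbee
  14 |   8 | cfaccaecdebadbee
  15 |  20 | dbee
  16 |  16 | debadbee
  17 |  23 | e
  18 |  17 | ebadbee
  19 |  14 | ecdebadbee
  20 |  22 | ee
  21 |   9 | faccaecdebadbee
  22 |   4 | fcafcfaccaecdebadbee
  23 |   7 | fcfaccaecdebadbee

SA = [10, 19, 13, 3, 6, 18, 1, 21, 12, 2, 5, 0, 11, 15, 8, 20, 16, 23, 17, 14, 22, 9, 4, 7]
i: (SA[i-1],SA[i]) lcp shared
  1: (10,19) 1 'a'
  2: (19,13) 1 'a'
  3: (13,3) 1 'a'
  4: (3,6) 3 'afc'
  5: (6,18) 0 ''
  6: (18,1) 1 'b'
  7: (1,21) 1 'b'
  8: (21,12) 0 ''
  9: (12,2) 2 'ca'
  10: (2,5) 4 'cafc'
  11: (5,0) 1 'c'
  12: (0,11) 1 'c'
  13: (11,15) 1 'c'
  14: (15,8) 1 'c'
  15: (8,20) 0 ''
  16: (20,16) 1 'd'
  17: (16,23) 0 ''
  18: (23,17) 1 'e'
  19: (17,14) 1 'e'
  20: (14,22) 1 'e'
  21: (22,9) 0 ''
  22: (9,4) 1 'f'
  23: (4,7) 2 'fc'

n(n+1)/2 = 24·25/2 = 300
Σ LCP = 0 + 1 + 1 + 1 + 3 + 0 + 1 + 1 + 0 + 2 + 4 + 1 + 1 + 1 + 1 + 0 + 1 + 0 + 1 + 1 + 1 + 0 + 1 + 2 = 25
distinct = 300 − 25 = 275

275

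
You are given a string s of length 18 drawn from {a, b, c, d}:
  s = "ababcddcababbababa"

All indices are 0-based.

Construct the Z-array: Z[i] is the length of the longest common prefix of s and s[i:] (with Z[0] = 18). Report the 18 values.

Z[0]=18
i=1: fresh scan; Z[1]=0
i=2: fresh scan; Z[2]=2 grow→box=[2,4)
i=3: min(r-i=1, Z[1]=0)=0; Z[3]=0
i=4: fresh scan; Z[4]=0
i=5: fresh scan; Z[5]=0
i=6: fresh scan; Z[6]=0
i=7: fresh scan; Z[7]=0
i=8: fresh scan; Z[8]=4 grow→box=[8,12)
i=9: min(r-i=3, Z[1]=0)=0; Z[9]=0
i=10: min(r-i=2, Z[2]=2)=2; Z[10]=2
i=11: min(r-i=1, Z[3]=0)=0; Z[11]=0
i=12: fresh scan; Z[12]=0
i=13: fresh scan; Z[13]=4 grow→box=[13,17)
i=14: min(r-i=3, Z[1]=0)=0; Z[14]=0
i=15: min(r-i=2, Z[2]=2)=2; Z[15]=3 grow→box=[15,18)
i=16: min(r-i=2, Z[1]=0)=0; Z[16]=0
i=17: min(r-i=1, Z[2]=2)=1; Z[17]=1

[18, 0, 2, 0, 0, 0, 0, 0, 4, 0, 2, 0, 0, 4, 0, 3, 0, 1]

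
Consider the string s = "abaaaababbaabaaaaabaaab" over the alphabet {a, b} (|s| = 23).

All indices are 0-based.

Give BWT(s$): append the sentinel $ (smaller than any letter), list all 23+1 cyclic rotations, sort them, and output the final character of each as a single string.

bbabbaaabaaaa$aabaaaabaa

rank  rotation                  last
    0  $abaaaababbaabaaaaabaaab  b
    1  aaaaabaaab$abaaaababbaab  b
    2  aaaabaaab$abaaaababbaaba  a
    3  aaaababbaabaaaaabaaab$ab  b
    4  aaab$abaaaababbaabaaaaab  b
    5  aaabaaab$abaaaababbaabaa  a
    6  aaababbaabaaaaabaaab$aba  a
    7  aab$abaaaababbaabaaaaaba  a
    8  aabaaaaabaaab$abaaaababb  b
    9  aabaaab$abaaaababbaabaaa  a
   10  aababbaabaaaaabaaab$abaa  a
   11  ab$abaaaababbaabaaaaabaa  a
   12  abaaaaabaaab$abaaaababba  a
   13  abaaaababbaabaaaaabaaab$  $
   14  abaaab$abaaaababbaabaaaa  a
   15  ababbaabaaaaabaaab$abaaa  a
   16  abbaabaaaaabaaab$abaaaab  b
   17  b$abaaaababbaabaaaaabaaa  a
   18  baaaaabaaab$abaaaababbaa  a
   19  baaaababbaabaaaaabaaab$a  a
   20  baaab$abaaaababbaabaaaaa  a
   21  baabaaaaabaaab$abaaaabab  b
   22  babbaabaaaaabaaab$abaaaa  a
   23  bbaabaaaaabaaab$abaaaaba  a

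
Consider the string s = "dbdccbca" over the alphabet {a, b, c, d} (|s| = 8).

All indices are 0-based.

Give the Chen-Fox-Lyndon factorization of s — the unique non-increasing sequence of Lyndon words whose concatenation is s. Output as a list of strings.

emit factor 1: 'd' (i=0, period=1)
emit factor 2: 'bdcc' (i=1, period=4)
emit factor 3: 'bc' (i=5, period=2)
emit factor 4: 'a' (i=7, period=1)

["d", "bdcc", "bc", "a"]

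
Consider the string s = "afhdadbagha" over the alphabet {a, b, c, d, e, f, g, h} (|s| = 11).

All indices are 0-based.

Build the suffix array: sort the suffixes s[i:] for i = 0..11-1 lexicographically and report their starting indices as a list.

rank→(start, suffix):
  0 → (10, 'a')
  1 → (4, 'adbagha')
  2 → (0, 'afhdadbagha')
  3 → (7, 'agha')
  4 → (6, 'bagha')
  5 → (3, 'dadbagha')
  6 → (5, 'dbagha')
  7 → (1, 'fhdadbagha')
  8 → (8, 'gha')
  9 → (9, 'ha')
  10 → (2, 'hdadbagha')

[10, 4, 0, 7, 6, 3, 5, 1, 8, 9, 2]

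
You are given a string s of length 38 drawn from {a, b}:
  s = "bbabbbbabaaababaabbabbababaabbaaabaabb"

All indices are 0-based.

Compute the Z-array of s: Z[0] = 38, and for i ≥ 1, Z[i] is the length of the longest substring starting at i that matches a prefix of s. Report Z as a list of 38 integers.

Z[0]=38
i=1: fresh scan; Z[1]=1 scan→box=[1,2)
i=2: fresh scan; Z[2]=0
i=3: fresh scan; Z[3]=2 scan→box=[3,5)
i=4: min(r-i=1, Z[1]=1)=1; Z[4]=2 scan→box=[4,6)
i=5: min(r-i=1, Z[1]=1)=1; Z[5]=4 scan→box=[5,9)
i=6: min(r-i=3, Z[1]=1)=1; Z[6]=1
i=7: min(r-i=2, Z[2]=0)=0; Z[7]=0
i=8: min(r-i=1, Z[3]=2)=1; Z[8]=1
i=9: fresh scan; Z[9]=0
i=10: fresh scan; Z[10]=0
i=11: fresh scan; Z[11]=0
i=12: fresh scan; Z[12]=1 scan→box=[12,13)
i=13: fresh scan; Z[13]=0
i=14: fresh scan; Z[14]=1 scan→box=[14,15)
i=15: fresh scan; Z[15]=0
i=16: fresh scan; Z[16]=0
i=17: fresh scan; Z[17]=5 scan→box=[17,22)
i=18: min(r-i=4, Z[1]=1)=1; Z[18]=1
i=19: min(r-i=3, Z[2]=0)=0; Z[19]=0
i=20: min(r-i=2, Z[3]=2)=2; Z[20]=4 scan→box=[20,24)
i=21: min(r-i=3, Z[1]=1)=1; Z[21]=1
i=22: min(r-i=2, Z[2]=0)=0; Z[22]=0
i=23: min(r-i=1, Z[3]=2)=1; Z[23]=1
i=24: fresh scan; Z[24]=0
i=25: fresh scan; Z[25]=1 scan→box=[25,26)
i=26: fresh scan; Z[26]=0
i=27: fresh scan; Z[27]=0
i=28: fresh scan; Z[28]=3 scan→box=[28,31)
i=29: min(r-i=2, Z[1]=1)=1; Z[29]=1
i=30: min(r-i=1, Z[2]=0)=0; Z[30]=0
i=31: fresh scan; Z[31]=0
i=32: fresh scan; Z[32]=0
i=33: fresh scan; Z[33]=1 scan→box=[33,34)
i=34: fresh scan; Z[34]=0
i=35: fresh scan; Z[35]=0
i=36: fresh scan; Z[36]=2 scan→box=[36,38)
i=37: min(r-i=1, Z[1]=1)=1; Z[37]=1

[38, 1, 0, 2, 2, 4, 1, 0, 1, 0, 0, 0, 1, 0, 1, 0, 0, 5, 1, 0, 4, 1, 0, 1, 0, 1, 0, 0, 3, 1, 0, 0, 0, 1, 0, 0, 2, 1]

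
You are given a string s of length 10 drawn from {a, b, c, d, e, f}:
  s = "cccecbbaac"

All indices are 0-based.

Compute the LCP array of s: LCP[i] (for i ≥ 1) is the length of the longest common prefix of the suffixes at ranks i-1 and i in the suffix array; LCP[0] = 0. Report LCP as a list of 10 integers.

rank→(start, suffix):
  0 → (7, 'aac')
  1 → (8, 'ac')
  2 → (6, 'baac')
  3 → (5, 'bbaac')
  4 → (9, 'c')
  5 → (4, 'cbbaac')
  6 → (0, 'cccecbbaac')
  7 → (1, 'ccecbbaac')
  8 → (2, 'cecbbaac')
  9 → (3, 'ecbbaac')

SA = [7, 8, 6, 5, 9, 4, 0, 1, 2, 3]
i: (SA[i-1],SA[i]) lcp shared
  1: (7,8) 1 'a'
  2: (8,6) 0 ''
  3: (6,5) 1 'b'
  4: (5,9) 0 ''
  5: (9,4) 1 'c'
  6: (4,0) 1 'c'
  7: (0,1) 2 'cc'
  8: (1,2) 1 'c'
  9: (2,3) 0 ''

[0, 1, 0, 1, 0, 1, 1, 2, 1, 0]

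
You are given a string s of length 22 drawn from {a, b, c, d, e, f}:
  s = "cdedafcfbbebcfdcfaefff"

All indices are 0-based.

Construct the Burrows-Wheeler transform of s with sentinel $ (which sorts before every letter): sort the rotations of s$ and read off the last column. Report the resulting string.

ffdfeb$dfbefcbdafccacfe

rank  rotation                 last
    0  $cdedafcfbbebcfdcfaefff  f
    1  aefff$cdedafcfbbebcfdcf  f
    2  afcfbbebcfdcfaefff$cded  d
    3  bbebcfdcfaefff$cdedafcf  f
    4  bcfdcfaefff$cdedafcfbbe  e
    5  bebcfdcfaefff$cdedafcfb  b
    6  cdedafcfbbebcfdcfaefff$  $
    7  cfaefff$cdedafcfbbebcfd  d
    8  cfbbebcfdcfaefff$cdedaf  f
    9  cfdcfaefff$cdedafcfbbeb  b
   10  dafcfbbebcfdcfaefff$cde  e
   11  dcfaefff$cdedafcfbbebcf  f
   12  dedafcfbbebcfdcfaefff$c  c
   13  ebcfdcfaefff$cdedafcfbb  b
   14  edafcfbbebcfdcfaefff$cd  d
   15  efff$cdedafcfbbebcfdcfa  a
   16  f$cdedafcfbbebcfdcfaeff  f
   17  faefff$cdedafcfbbebcfdc  c
   18  fbbebcfdcfaefff$cdedafc  c
   19  fcfbbebcfdcfaefff$cdeda  a
   20  fdcfaefff$cdedafcfbbebc  c
   21  ff$cdedafcfbbebcfdcfaef  f
   22  fff$cdedafcfbbebcfdcfae  e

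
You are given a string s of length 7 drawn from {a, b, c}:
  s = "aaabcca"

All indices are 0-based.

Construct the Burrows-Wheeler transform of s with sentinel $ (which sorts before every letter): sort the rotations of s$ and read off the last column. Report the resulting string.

rank  rotation  last
    0  $aaabcca  a
    1  a$aaabcc  c
    2  aaabcca$  $
    3  aabcca$a  a
    4  abcca$aa  a
    5  bcca$aaa  a
    6  ca$aaabc  c
    7  cca$aaab  b

ac$aaacb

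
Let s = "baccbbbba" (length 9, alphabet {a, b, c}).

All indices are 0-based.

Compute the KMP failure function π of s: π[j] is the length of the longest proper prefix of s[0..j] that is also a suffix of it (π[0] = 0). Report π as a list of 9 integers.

[0, 0, 0, 0, 1, 1, 1, 1, 2]

π[0] = 0
j=1 s[j]='a': π[1]=0 (border '')
j=2 s[j]='c': π[2]=0 (border '')
j=3 s[j]='c': π[3]=0 (border '')
j=4 s[j]='b': π[4]=1 (border 'b')
j=5 s[j]='b': k: 1→0; π[5]=1 (border 'b')
j=6 s[j]='b': k: 1→0; π[6]=1 (border 'b')
j=7 s[j]='b': k: 1→0; π[7]=1 (border 'b')
j=8 s[j]='a': π[8]=2 (border 'ba')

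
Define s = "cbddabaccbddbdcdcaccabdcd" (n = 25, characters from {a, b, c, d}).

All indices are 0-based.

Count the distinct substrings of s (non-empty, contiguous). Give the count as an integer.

rank→(start, suffix):
  0 → (4, 'abaccbddbdcdcaccabdcd')
  1 → (20, 'abdcd')
  2 → (17, 'accabdcd')
  3 → (6, 'accbddbdcdcaccabdcd')
  4 → (5, 'baccbddbdcdcaccabdcd')
  5 → (21, 'bdcd')
  6 → (12, 'bdcdcaccabdcd')
  7 → (1, 'bddabaccbddbdcdcaccabdcd')
  8 → (9, 'bddbdcdcaccabdcd')
  9 → (19, 'cabdcd')
  10 → (16, 'caccabdcd')
  11 → (0, 'cbddabaccbddbdcdcaccabdcd')
  12 → (8, 'cbddbdcdcaccabdcd')
  13 → (18, 'ccabdcd')
  14 → (7, 'ccbddbdcdcaccabdcd')
  15 → (23, 'cd')
  16 → (14, 'cdcaccabdcd')
  17 → (24, 'd')
  18 → (3, 'dabaccbddbdcdcaccabdcd')
  19 → (11, 'dbdcdcaccabdcd')
  20 → (15, 'dcaccabdcd')
  21 → (22, 'dcd')
  22 → (13, 'dcdcaccabdcd')
  23 → (2, 'ddabaccbddbdcdcaccabdcd')
  24 → (10, 'ddbdcdcaccabdcd')

SA = [4, 20, 17, 6, 5, 21, 12, 1, 9, 19, 16, 0, 8, 18, 7, 23, 14, 24, 3, 11, 15, 22, 13, 2, 10]
rank  pair      lcp
   1  s[4:],s[20:]  2  'ab'
   2  s[20:],s[17:]  1  'a'
   3  s[17:],s[6:]  3  'acc'
   4  s[6:],s[5:]  0  ''
   5  s[5:],s[21:]  1  'b'
   6  s[21:],s[12:]  4  'bdcd'
   7  s[12:],s[1:]  2  'bd'
   8  s[1:],s[9:]  3  'bdd'
   9  s[9:],s[19:]  0  ''
  10  s[19:],s[16:]  2  'ca'
  11  s[16:],s[0:]  1  'c'
  12  s[0:],s[8:]  4  'cbdd'
  13  s[8:],s[18:]  1  'c'
  14  s[18:],s[7:]  2  'cc'
  15  s[7:],s[23:]  1  'c'
  16  s[23:],s[14:]  2  'cd'
  17  s[14:],s[24:]  0  ''
  18  s[24:],s[3:]  1  'd'
  19  s[3:],s[11:]  1  'd'
  20  s[11:],s[15:]  1  'd'
  21  s[15:],s[22:]  2  'dc'
  22  s[22:],s[13:]  3  'dcd'
  23  s[13:],s[2:]  1  'd'
  24  s[2:],s[10:]  2  'dd'

n(n+1)/2 = 25·26/2 = 325
Σ LCP = 0 + 2 + 1 + 3 + 0 + 1 + 4 + 2 + 3 + 0 + 2 + 1 + 4 + 1 + 2 + 1 + 2 + 0 + 1 + 1 + 1 + 2 + 3 + 1 + 2 = 40
distinct = 325 − 40 = 285

285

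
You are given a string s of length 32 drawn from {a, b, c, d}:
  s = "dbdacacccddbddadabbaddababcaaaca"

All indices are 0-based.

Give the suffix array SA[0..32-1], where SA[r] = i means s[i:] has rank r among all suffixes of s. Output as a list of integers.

sorted suffixes:
  #0 SA[0]=31  'a'
  #1 SA[1]=27  'aaaca'
  #2 SA[2]=28  'aaca'
  #3 SA[3]=22  'ababcaaaca'
  #4 SA[4]=16  'abbaddababcaaaca'
  #5 SA[5]=24  'abcaaaca'
  #6 SA[6]=29  'aca'
  #7 SA[7]=3  'acacccddbddadabbaddababcaaaca'
  #8 SA[8]=5  'acccddbddadabbaddababcaaaca'
  #9 SA[9]=14  'adabbaddababcaaaca'
  #10 SA[10]=19  'addababcaaaca'
  #11 SA[11]=23  'babcaaaca'
  #12 SA[12]=18  'baddababcaaaca'
  #13 SA[13]=17  'bbaddababcaaaca'
  #14 SA[14]=25  'bcaaaca'
  #15 SA[15]=1  'bdacacccddbddadabbaddababcaaaca'
  #16 SA[16]=11  'bddadabbaddababcaaaca'
  #17 SA[17]=30  'ca'
  #18 SA[18]=26  'caaaca'
  #19 SA[19]=4  'cacccddbddadabbaddababcaaaca'
  #20 SA[20]=6  'cccddbddadabbaddababcaaaca'
  #21 SA[21]=7  'ccddbddadabbaddababcaaaca'
  #22 SA[22]=8  'cddbddadabbaddababcaaaca'
  #23 SA[23]=21  'dababcaaaca'
  #24 SA[24]=15  'dabbaddababcaaaca'
  #25 SA[25]=2  'dacacccddbddadabbaddababcaaaca'
  #26 SA[26]=13  'dadabbaddababcaaaca'
  #27 SA[27]=0  'dbdacacccddbddadabbaddababcaaaca'
  #28 SA[28]=10  'dbddadabbaddababcaaaca'
  #29 SA[29]=20  'ddababcaaaca'
  #30 SA[30]=12  'ddadabbaddababcaaaca'
  #31 SA[31]=9  'ddbddadabbaddababcaaaca'

[31, 27, 28, 22, 16, 24, 29, 3, 5, 14, 19, 23, 18, 17, 25, 1, 11, 30, 26, 4, 6, 7, 8, 21, 15, 2, 13, 0, 10, 20, 12, 9]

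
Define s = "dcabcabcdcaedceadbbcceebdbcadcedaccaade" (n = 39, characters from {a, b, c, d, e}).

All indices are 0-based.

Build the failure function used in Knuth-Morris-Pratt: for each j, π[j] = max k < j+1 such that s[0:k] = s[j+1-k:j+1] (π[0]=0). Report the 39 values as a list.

[0, 0, 0, 0, 0, 0, 0, 0, 1, 2, 3, 0, 1, 2, 0, 0, 1, 0, 0, 0, 0, 0, 0, 0, 1, 0, 0, 0, 1, 2, 0, 1, 0, 0, 0, 0, 0, 1, 0]

π[0] = 0
j=1 s[j]='c': π[1]=0 (border '')
j=2 s[j]='a': π[2]=0 (border '')
j=3 s[j]='b': π[3]=0 (border '')
j=4 s[j]='c': π[4]=0 (border '')
j=5 s[j]='a': π[5]=0 (border '')
j=6 s[j]='b': π[6]=0 (border '')
j=7 s[j]='c': π[7]=0 (border '')
j=8 s[j]='d': π[8]=1 (border 'd')
j=9 s[j]='c': π[9]=2 (border 'dc')
j=10 s[j]='a': π[10]=3 (border 'dca')
j=11 s[j]='e': k: 3→0; π[11]=0 (border '')
j=12 s[j]='d': π[12]=1 (border 'd')
j=13 s[j]='c': π[13]=2 (border 'dc')
j=14 s[j]='e': k: 2→0; π[14]=0 (border '')
j=15 s[j]='a': π[15]=0 (border '')
j=16 s[j]='d': π[16]=1 (border 'd')
j=17 s[j]='b': k: 1→0; π[17]=0 (border '')
j=18 s[j]='b': π[18]=0 (border '')
j=19 s[j]='c': π[19]=0 (border '')
j=20 s[j]='c': π[20]=0 (border '')
j=21 s[j]='e': π[21]=0 (border '')
j=22 s[j]='e': π[22]=0 (border '')
j=23 s[j]='b': π[23]=0 (border '')
j=24 s[j]='d': π[24]=1 (border 'd')
j=25 s[j]='b': k: 1→0; π[25]=0 (border '')
j=26 s[j]='c': π[26]=0 (border '')
j=27 s[j]='a': π[27]=0 (border '')
j=28 s[j]='d': π[28]=1 (border 'd')
j=29 s[j]='c': π[29]=2 (border 'dc')
j=30 s[j]='e': k: 2→0; π[30]=0 (border '')
j=31 s[j]='d': π[31]=1 (border 'd')
j=32 s[j]='a': k: 1→0; π[32]=0 (border '')
j=33 s[j]='c': π[33]=0 (border '')
j=34 s[j]='c': π[34]=0 (border '')
j=35 s[j]='a': π[35]=0 (border '')
j=36 s[j]='a': π[36]=0 (border '')
j=37 s[j]='d': π[37]=1 (border 'd')
j=38 s[j]='e': k: 1→0; π[38]=0 (border '')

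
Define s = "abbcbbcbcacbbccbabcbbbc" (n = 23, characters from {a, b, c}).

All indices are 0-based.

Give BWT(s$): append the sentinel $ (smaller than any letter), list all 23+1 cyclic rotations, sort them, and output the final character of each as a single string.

c$bcccbaccbcabbbbbcbbabb

rank  rotation                  last
    0  $abbcbbcbcacbbccbabcbbbc  c
    1  abbcbbcbcacbbccbabcbbbc$  $
    2  abcbbbc$abbcbbcbcacbbccb  b
    3  acbbccbabcbbbc$abbcbbcbc  c
    4  babcbbbc$abbcbbcbcacbbcc  c
    5  bbbc$abbcbbcbcacbbccbabc  c
    6  bbc$abbcbbcbcacbbccbabcb  b
    7  bbcbbcbcacbbccbabcbbbc$a  a
    8  bbcbcacbbccbabcbbbc$abbc  c
    9  bbccbabcbbbc$abbcbbcbcac  c
   10  bc$abbcbbcbcacbbccbabcbb  b
   11  bcacbbccbabcbbbc$abbcbbc  c
   12  bcbbbc$abbcbbcbcacbbccba  a
   13  bcbbcbcacbbccbabcbbbc$ab  b
   14  bcbcacbbccbabcbbbc$abbcb  b
   15  bccbabcbbbc$abbcbbcbcacb  b
   16  c$abbcbbcbcacbbccbabcbbb  b
   17  cacbbccbabcbbbc$abbcbbcb  b
   18  cbabcbbbc$abbcbbcbcacbbc  c
   19  cbbbc$abbcbbcbcacbbccbab  b
   20  cbbcbcacbbccbabcbbbc$abb  b
   21  cbbccbabcbbbc$abbcbbcbca  a
   22  cbcacbbccbabcbbbc$abbcbb  b
   23  ccbabcbbbc$abbcbbcbcacbb  b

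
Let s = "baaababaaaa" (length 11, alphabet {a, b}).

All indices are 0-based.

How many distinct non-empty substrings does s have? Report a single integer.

45

sorted suffixes:
  #0 SA[0]=10  'a'
  #1 SA[1]=9  'aa'
  #2 SA[2]=8  'aaa'
  #3 SA[3]=7  'aaaa'
  #4 SA[4]=1  'aaababaaaa'
  #5 SA[5]=2  'aababaaaa'
  #6 SA[6]=5  'abaaaa'
  #7 SA[7]=3  'ababaaaa'
  #8 SA[8]=6  'baaaa'
  #9 SA[9]=0  'baaababaaaa'
  #10 SA[10]=4  'babaaaa'

SA = [10, 9, 8, 7, 1, 2, 5, 3, 6, 0, 4]
[i] adj suffixes → lcp
  [1] 10/9 → 1 ('a')
  [2] 9/8 → 2 ('aa')
  [3] 8/7 → 3 ('aaa')
  [4] 7/1 → 3 ('aaa')
  [5] 1/2 → 2 ('aa')
  [6] 2/5 → 1 ('a')
  [7] 5/3 → 3 ('aba')
  [8] 3/6 → 0 ('')
  [9] 6/0 → 4 ('baaa')
  [10] 0/4 → 2 ('ba')

n(n+1)/2 = 11·12/2 = 66
Σ LCP = 0 + 1 + 2 + 3 + 3 + 2 + 1 + 3 + 0 + 4 + 2 = 21
distinct = 66 − 21 = 45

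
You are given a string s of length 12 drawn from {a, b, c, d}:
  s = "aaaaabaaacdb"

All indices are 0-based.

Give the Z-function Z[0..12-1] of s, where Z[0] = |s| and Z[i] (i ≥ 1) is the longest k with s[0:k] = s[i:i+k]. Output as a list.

Z[0]=12
i=1: outside box; Z[1]=4 scan→box=[1,5)
i=2: min(r-i=3, Z[1]=4)=3; Z[2]=3
i=3: min(r-i=2, Z[2]=3)=2; Z[3]=2
i=4: min(r-i=1, Z[3]=2)=1; Z[4]=1
i=5: outside box; Z[5]=0
i=6: outside box; Z[6]=3 scan→box=[6,9)
i=7: min(r-i=2, Z[1]=4)=2; Z[7]=2
i=8: min(r-i=1, Z[2]=3)=1; Z[8]=1
i=9: outside box; Z[9]=0
i=10: outside box; Z[10]=0
i=11: outside box; Z[11]=0

[12, 4, 3, 2, 1, 0, 3, 2, 1, 0, 0, 0]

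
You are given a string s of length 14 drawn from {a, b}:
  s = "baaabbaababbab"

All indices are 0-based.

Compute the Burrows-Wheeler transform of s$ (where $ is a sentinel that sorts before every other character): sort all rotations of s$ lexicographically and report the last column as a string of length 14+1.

rank  rotation         last
    0  $baaabbaababbab  b
    1  aaabbaababbab$b  b
    2  aababbab$baaabb  b
    3  aabbaababbab$ba  a
    4  ab$baaabbaababb  b
    5  ababbab$baaabba  a
    6  abbaababbab$baa  a
    7  abbab$baaabbaab  b
    8  b$baaabbaababba  a
    9  baaabbaababbab$  $
   10  baababbab$baaab  b
   11  bab$baaabbaabab  b
   12  babbab$baaabbaa  a
   13  bbaababbab$baaa  a
   14  bbab$baaabbaaba  a

bbbabaaba$bbaaa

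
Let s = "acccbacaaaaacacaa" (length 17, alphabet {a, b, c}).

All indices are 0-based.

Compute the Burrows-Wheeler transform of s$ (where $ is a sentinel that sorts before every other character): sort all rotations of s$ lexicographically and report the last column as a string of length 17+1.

aaccaaacba$caaacca

rank  rotation            last
    0  $acccbacaaaaacacaa  a
    1  a$acccbacaaaaacaca  a
    2  aa$acccbacaaaaacac  c
    3  aaaaacacaa$acccbac  c
    4  aaaacacaa$acccbaca  a
    5  aaacacaa$acccbacaa  a
    6  aacacaa$acccbacaaa  a
    7  acaa$acccbacaaaaac  c
    8  acaaaaacacaa$acccb  b
    9  acacaa$acccbacaaaa  a
   10  acccbacaaaaacacaa$  $
   11  bacaaaaacacaa$accc  c
   12  caa$acccbacaaaaaca  a
   13  caaaaacacaa$acccba  a
   14  cacaa$acccbacaaaaa  a
   15  cbacaaaaacacaa$acc  c
   16  ccbacaaaaacacaa$ac  c
   17  cccbacaaaaacacaa$a  a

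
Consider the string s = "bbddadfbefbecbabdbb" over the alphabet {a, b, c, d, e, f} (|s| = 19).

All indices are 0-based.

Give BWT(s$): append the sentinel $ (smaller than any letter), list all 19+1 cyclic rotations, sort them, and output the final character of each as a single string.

rank  rotation              last
    0  $bbddadfbefbecbabdbb  b
    1  abdbb$bbddadfbefbecb  b
    2  adfbefbecbabdbb$bbdd  d
    3  b$bbddadfbefbecbabdb  b
    4  babdbb$bbddadfbefbec  c
    5  bb$bbddadfbefbecbabd  d
    6  bbddadfbefbecbabdbb$  $
    7  bdbb$bbddadfbefbecba  a
    8  bddadfbefbecbabdbb$b  b
    9  becbabdbb$bbddadfbef  f
   10  befbecbabdbb$bbddadf  f
   11  cbabdbb$bbddadfbefbe  e
   12  dadfbefbecbabdbb$bbd  d
   13  dbb$bbddadfbefbecbab  b
   14  ddadfbefbecbabdbb$bb  b
   15  dfbefbecbabdbb$bbdda  a
   16  ecbabdbb$bbddadfbefb  b
   17  efbecbabdbb$bbddadfb  b
   18  fbecbabdbb$bbddadfbe  e
   19  fbefbecbabdbb$bbddad  d

bbdbcd$abffedbbabbed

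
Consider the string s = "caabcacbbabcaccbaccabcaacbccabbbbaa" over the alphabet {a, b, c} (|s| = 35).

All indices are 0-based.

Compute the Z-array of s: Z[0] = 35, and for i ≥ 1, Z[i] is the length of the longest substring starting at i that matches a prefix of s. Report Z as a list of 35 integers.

Z[0]=35
i=1: fresh scan; Z[1]=0
i=2: fresh scan; Z[2]=0
i=3: fresh scan; Z[3]=0
i=4: fresh scan; Z[4]=2 scan→box=[4,6)
i=5: min(r-i=1, Z[1]=0)=0; Z[5]=0
i=6: fresh scan; Z[6]=1 scan→box=[6,7)
i=7: fresh scan; Z[7]=0
i=8: fresh scan; Z[8]=0
i=9: fresh scan; Z[9]=0
i=10: fresh scan; Z[10]=0
i=11: fresh scan; Z[11]=2 scan→box=[11,13)
i=12: min(r-i=1, Z[1]=0)=0; Z[12]=0
i=13: fresh scan; Z[13]=1 scan→box=[13,14)
i=14: fresh scan; Z[14]=1 scan→box=[14,15)
i=15: fresh scan; Z[15]=0
i=16: fresh scan; Z[16]=0
i=17: fresh scan; Z[17]=1 scan→box=[17,18)
i=18: fresh scan; Z[18]=2 scan→box=[18,20)
i=19: min(r-i=1, Z[1]=0)=0; Z[19]=0
i=20: fresh scan; Z[20]=0
i=21: fresh scan; Z[21]=3 scan→box=[21,24)
i=22: min(r-i=2, Z[1]=0)=0; Z[22]=0
i=23: min(r-i=1, Z[2]=0)=0; Z[23]=0
i=24: fresh scan; Z[24]=1 scan→box=[24,25)
i=25: fresh scan; Z[25]=0
i=26: fresh scan; Z[26]=1 scan→box=[26,27)
i=27: fresh scan; Z[27]=2 scan→box=[27,29)
i=28: min(r-i=1, Z[1]=0)=0; Z[28]=0
i=29: fresh scan; Z[29]=0
i=30: fresh scan; Z[30]=0
i=31: fresh scan; Z[31]=0
i=32: fresh scan; Z[32]=0
i=33: fresh scan; Z[33]=0
i=34: fresh scan; Z[34]=0

[35, 0, 0, 0, 2, 0, 1, 0, 0, 0, 0, 2, 0, 1, 1, 0, 0, 1, 2, 0, 0, 3, 0, 0, 1, 0, 1, 2, 0, 0, 0, 0, 0, 0, 0]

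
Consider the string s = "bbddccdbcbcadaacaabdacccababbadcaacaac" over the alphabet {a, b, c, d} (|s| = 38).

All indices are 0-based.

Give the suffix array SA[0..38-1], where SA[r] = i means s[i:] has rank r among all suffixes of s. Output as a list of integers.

[16, 35, 13, 32, 24, 26, 17, 36, 14, 33, 20, 11, 29, 25, 28, 27, 0, 9, 7, 18, 1, 37, 15, 34, 31, 23, 10, 8, 22, 21, 4, 5, 12, 19, 6, 30, 3, 2]

sorted suffixes:
  #0 SA[0]=16  'aabdacccababbadcaacaac'
  #1 SA[1]=35  'aac'
  #2 SA[2]=13  'aacaabdacccababbadcaacaac'
  #3 SA[3]=32  'aacaac'
  #4 SA[4]=24  'ababbadcaacaac'
  #5 SA[5]=26  'abbadcaacaac'
  #6 SA[6]=17  'abdacccababbadcaacaac'
  #7 SA[7]=36  'ac'
  #8 SA[8]=14  'acaabdacccababbadcaacaac'
  #9 SA[9]=33  'acaac'
  #10 SA[10]=20  'acccababbadcaacaac'
  #11 SA[11]=11  'adaacaabdacccababbadcaacaac'
  #12 SA[12]=29  'adcaacaac'
  #13 SA[13]=25  'babbadcaacaac'
  #14 SA[14]=28  'badcaacaac'
  #15 SA[15]=27  'bbadcaacaac'
  #16 SA[16]=0  'bbddccdbcbcadaacaabdacccababbadcaacaac'
  #17 SA[17]=9  'bcadaacaabdacccababbadcaacaac'
  #18 SA[18]=7  'bcbcadaacaabdacccababbadcaacaac'
  #19 SA[19]=18  'bdacccababbadcaacaac'
  #20 SA[20]=1  'bddccdbcbcadaacaabdacccababbadcaacaac'
  #21 SA[21]=37  'c'
  #22 SA[22]=15  'caabdacccababbadcaacaac'
  #23 SA[23]=34  'caac'
  #24 SA[24]=31  'caacaac'
  #25 SA[25]=23  'cababbadcaacaac'
  #26 SA[26]=10  'cadaacaabdacccababbadcaacaac'
  #27 SA[27]=8  'cbcadaacaabdacccababbadcaacaac'
  #28 SA[28]=22  'ccababbadcaacaac'
  #29 SA[29]=21  'cccababbadcaacaac'
  #30 SA[30]=4  'ccdbcbcadaacaabdacccababbadcaacaac'
  #31 SA[31]=5  'cdbcbcadaacaabdacccababbadcaacaac'
  #32 SA[32]=12  'daacaabdacccababbadcaacaac'
  #33 SA[33]=19  'dacccababbadcaacaac'
  #34 SA[34]=6  'dbcbcadaacaabdacccababbadcaacaac'
  #35 SA[35]=30  'dcaacaac'
  #36 SA[36]=3  'dccdbcbcadaacaabdacccababbadcaacaac'
  #37 SA[37]=2  'ddccdbcbcadaacaabdacccababbadcaacaac'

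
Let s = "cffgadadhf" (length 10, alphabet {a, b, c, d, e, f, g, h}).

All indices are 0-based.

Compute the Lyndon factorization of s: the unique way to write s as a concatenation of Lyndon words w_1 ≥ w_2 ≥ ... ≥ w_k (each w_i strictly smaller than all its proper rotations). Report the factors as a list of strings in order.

emit factor 1: 'cffg' (i=0, period=4)
emit factor 2: 'adadhf' (i=4, period=6)

["cffg", "adadhf"]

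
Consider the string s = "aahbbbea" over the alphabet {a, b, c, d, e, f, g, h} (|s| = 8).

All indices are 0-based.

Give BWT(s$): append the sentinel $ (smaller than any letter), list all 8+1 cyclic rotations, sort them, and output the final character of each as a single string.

rank  rotation   last
    0  $aahbbbea  a
    1  a$aahbbbe  e
    2  aahbbbea$  $
    3  ahbbbea$a  a
    4  bbbea$aah  h
    5  bbea$aahb  b
    6  bea$aahbb  b
    7  ea$aahbbb  b
    8  hbbbea$aa  a

ae$ahbbba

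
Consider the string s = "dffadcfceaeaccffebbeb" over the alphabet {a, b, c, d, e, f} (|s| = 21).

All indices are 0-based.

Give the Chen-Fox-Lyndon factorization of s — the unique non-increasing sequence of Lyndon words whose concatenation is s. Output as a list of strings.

emit factor 1: 'dff' (i=0, period=3)
emit factor 2: 'adcfceae' (i=3, period=8)
emit factor 3: 'accffebbeb' (i=11, period=10)

["dff", "adcfceae", "accffebbeb"]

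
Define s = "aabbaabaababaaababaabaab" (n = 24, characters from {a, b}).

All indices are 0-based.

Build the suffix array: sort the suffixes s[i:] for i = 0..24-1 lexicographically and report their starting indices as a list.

[12, 21, 18, 4, 7, 13, 0, 22, 10, 19, 16, 5, 8, 14, 1, 23, 11, 20, 17, 3, 6, 9, 15, 2]

sorted suffixes:
  #0 SA[0]=12  'aaababaabaab'
  #1 SA[1]=21  'aab'
  #2 SA[2]=18  'aabaab'
  #3 SA[3]=4  'aabaababaaababaabaab'
  #4 SA[4]=7  'aababaaababaabaab'
  #5 SA[5]=13  'aababaabaab'
  #6 SA[6]=0  'aabbaabaababaaababaabaab'
  #7 SA[7]=22  'ab'
  #8 SA[8]=10  'abaaababaabaab'
  #9 SA[9]=19  'abaab'
  #10 SA[10]=16  'abaabaab'
  #11 SA[11]=5  'abaababaaababaabaab'
  #12 SA[12]=8  'ababaaababaabaab'
  #13 SA[13]=14  'ababaabaab'
  #14 SA[14]=1  'abbaabaababaaababaabaab'
  #15 SA[15]=23  'b'
  #16 SA[16]=11  'baaababaabaab'
  #17 SA[17]=20  'baab'
  #18 SA[18]=17  'baabaab'
  #19 SA[19]=3  'baabaababaaababaabaab'
  #20 SA[20]=6  'baababaaababaabaab'
  #21 SA[21]=9  'babaaababaabaab'
  #22 SA[22]=15  'babaabaab'
  #23 SA[23]=2  'bbaabaababaaababaabaab'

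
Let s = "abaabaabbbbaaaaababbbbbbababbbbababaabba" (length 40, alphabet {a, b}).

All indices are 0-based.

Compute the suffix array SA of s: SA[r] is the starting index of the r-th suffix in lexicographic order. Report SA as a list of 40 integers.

[39, 11, 12, 13, 2, 14, 35, 5, 0, 33, 3, 31, 24, 15, 36, 6, 26, 17, 38, 10, 1, 34, 4, 32, 30, 23, 25, 16, 37, 9, 29, 22, 8, 28, 21, 7, 27, 20, 19, 18]

rank | idx | suffix
   0 |  39 | a
   1 |  11 | aaaaababbbbbbababbbbababaabba
   2 |  12 | aaaababbbbbbababbbbababaabba
   3 |  13 | aaababbbbbbababbbbababaabba
   4 |   2 | aabaabbbbaaaaababbbbbbababbbbababaabba
   5 |  14 | aababbbbbbababbbbababaabba
   6 |  35 | aabba
   7 |   5 | aabbbbaaaaababbbbbbababbbbababaabba
   8 |   0 | abaabaabbbbaaaaababbbbbbababbbbababaabba
   9 |  33 | abaabba
  10 |   3 | abaabbbbaaaaababbbbbbababbbbababaabba
  11 |  31 | ababaabba
  12 |  24 | ababbbbababaabba
  13 |  15 | ababbbbbbababbbbababaabba
  14 |  36 | abba
  15 |   6 | abbbbaaaaababbbbbbababbbbababaabba
  16 |  26 | abbbbababaabba
  17 |  17 | abbbbbbababbbbababaabba
  18 |  38 | ba
  19 |  10 | baaaaababbbbbbababbbbababaabba
  20 |   1 | baabaabbbbaaaaababbbbbbababbbbababaabba
  21 |  34 | baabba
  22 |   4 | baabbbbaaaaababbbbbbababbbbababaabba
  23 |  32 | babaabba
  24 |  30 | bababaabba
  25 |  23 | bababbbbababaabba
  26 |  25 | babbbbababaabba
  27 |  16 | babbbbbbababbbbababaabba
  28 |  37 | bba
  29 |   9 | bbaaaaababbbbbbababbbbababaabba
  30 |  29 | bbababaabba
  31 |  22 | bbababbbbababaabba
  32 |   8 | bbbaaaaababbbbbbababbbbababaabba
  33 |  28 | bbbababaabba
  34 |  21 | bbbababbbbababaabba
  35 |   7 | bbbbaaaaababbbbbbababbbbababaabba
  36 |  27 | bbbbababaabba
  37 |  20 | bbbbababbbbababaabba
  38 |  19 | bbbbbababbbbababaabba
  39 |  18 | bbbbbbababbbbababaabba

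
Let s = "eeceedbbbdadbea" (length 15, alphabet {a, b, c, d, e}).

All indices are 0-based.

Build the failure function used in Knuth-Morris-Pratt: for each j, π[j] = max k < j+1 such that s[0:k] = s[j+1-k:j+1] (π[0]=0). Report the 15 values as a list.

π[0] = 0
j=1 s[j]='e': π[1]=1 (border 'e')
j=2 s[j]='c': k: 1→0; π[2]=0 (border '')
j=3 s[j]='e': π[3]=1 (border 'e')
j=4 s[j]='e': π[4]=2 (border 'ee')
j=5 s[j]='d': k: 2→1→0; π[5]=0 (border '')
j=6 s[j]='b': π[6]=0 (border '')
j=7 s[j]='b': π[7]=0 (border '')
j=8 s[j]='b': π[8]=0 (border '')
j=9 s[j]='d': π[9]=0 (border '')
j=10 s[j]='a': π[10]=0 (border '')
j=11 s[j]='d': π[11]=0 (border '')
j=12 s[j]='b': π[12]=0 (border '')
j=13 s[j]='e': π[13]=1 (border 'e')
j=14 s[j]='a': k: 1→0; π[14]=0 (border '')

[0, 1, 0, 1, 2, 0, 0, 0, 0, 0, 0, 0, 0, 1, 0]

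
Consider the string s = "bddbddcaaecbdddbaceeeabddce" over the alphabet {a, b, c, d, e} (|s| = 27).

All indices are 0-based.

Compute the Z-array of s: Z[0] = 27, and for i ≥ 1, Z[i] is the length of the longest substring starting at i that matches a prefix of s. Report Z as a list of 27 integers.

Z[0]=27
i=1: outside box; Z[1]=0
i=2: outside box; Z[2]=0
i=3: outside box; Z[3]=3 scan→box=[3,6)
i=4: min(r-i=2, Z[1]=0)=0; Z[4]=0
i=5: min(r-i=1, Z[2]=0)=0; Z[5]=0
i=6: outside box; Z[6]=0
i=7: outside box; Z[7]=0
i=8: outside box; Z[8]=0
i=9: outside box; Z[9]=0
i=10: outside box; Z[10]=0
i=11: outside box; Z[11]=3 scan→box=[11,14)
i=12: min(r-i=2, Z[1]=0)=0; Z[12]=0
i=13: min(r-i=1, Z[2]=0)=0; Z[13]=0
i=14: outside box; Z[14]=0
i=15: outside box; Z[15]=1 scan→box=[15,16)
i=16: outside box; Z[16]=0
i=17: outside box; Z[17]=0
i=18: outside box; Z[18]=0
i=19: outside box; Z[19]=0
i=20: outside box; Z[20]=0
i=21: outside box; Z[21]=0
i=22: outside box; Z[22]=3 scan→box=[22,25)
i=23: min(r-i=2, Z[1]=0)=0; Z[23]=0
i=24: min(r-i=1, Z[2]=0)=0; Z[24]=0
i=25: outside box; Z[25]=0
i=26: outside box; Z[26]=0

[27, 0, 0, 3, 0, 0, 0, 0, 0, 0, 0, 3, 0, 0, 0, 1, 0, 0, 0, 0, 0, 0, 3, 0, 0, 0, 0]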